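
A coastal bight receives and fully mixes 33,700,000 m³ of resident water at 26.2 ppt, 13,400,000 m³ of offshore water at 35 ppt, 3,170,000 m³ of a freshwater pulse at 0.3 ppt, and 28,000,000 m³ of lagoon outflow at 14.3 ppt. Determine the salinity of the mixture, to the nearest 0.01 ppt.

Mass of salt is conserved:
salt = 33,700,000×26.2 + 13,400,000×35 + 3,170,000×0.3 + 28,000,000×14.3 = 882,940,000 + 469,000,000 + 951,000 + 400,400,000 = 1,753,291,000
volume = 33,700,000 + 13,400,000 + 3,170,000 + 28,000,000 = 78,270,000 m³
S = 1,753,291,000 / 78,270,000 = 22.4005 ppt

22.40 ppt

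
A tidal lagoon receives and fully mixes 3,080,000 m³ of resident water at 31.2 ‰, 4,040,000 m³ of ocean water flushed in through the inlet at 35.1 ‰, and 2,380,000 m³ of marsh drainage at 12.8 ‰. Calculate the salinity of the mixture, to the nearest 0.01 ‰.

Weighted by volume,
salt = 3,080,000×31.2 + 4,040,000×35.1 + 2,380,000×12.8 = 96,096,000 + 141,804,000 + 30,464,000 = 268,364,000
volume = 3,080,000 + 4,040,000 + 2,380,000 = 9,500,000 m³
S = 268,364,000 / 9,500,000 = 28.2488 ‰

28.25 ‰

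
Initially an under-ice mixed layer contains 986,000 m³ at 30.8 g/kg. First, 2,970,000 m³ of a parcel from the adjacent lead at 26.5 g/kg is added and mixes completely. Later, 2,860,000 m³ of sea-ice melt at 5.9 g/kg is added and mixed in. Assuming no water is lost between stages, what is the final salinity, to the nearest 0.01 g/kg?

By conservation of dissolved salt,
Initial salt = 986,000×30.8 = 30,368,800
After stage 1: salt = 30,368,800 + 2,970,000×26.5 = 109,073,800; volume = 3,956,000 m³; S = 27.572 g/kg
After stage 2: salt = 109,073,800 + 2,860,000×5.9 = 125,947,800; volume = 6,816,000 m³
S = 125,947,800 / 6,816,000 = 18.4783 g/kg

18.48 g/kg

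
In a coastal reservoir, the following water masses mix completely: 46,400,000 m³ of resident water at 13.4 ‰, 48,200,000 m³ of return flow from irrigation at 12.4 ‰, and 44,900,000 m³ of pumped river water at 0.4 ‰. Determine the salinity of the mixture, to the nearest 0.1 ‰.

8.9 ‰

By conservation of dissolved salt,
salt = 46,400,000×13.4 + 48,200,000×12.4 + 44,900,000×0.4 = 621,760,000 + 597,680,000 + 17,960,000 = 1,237,400,000
volume = 46,400,000 + 48,200,000 + 44,900,000 = 139,500,000 m³
S = 1,237,400,000 / 139,500,000 = 8.87 ‰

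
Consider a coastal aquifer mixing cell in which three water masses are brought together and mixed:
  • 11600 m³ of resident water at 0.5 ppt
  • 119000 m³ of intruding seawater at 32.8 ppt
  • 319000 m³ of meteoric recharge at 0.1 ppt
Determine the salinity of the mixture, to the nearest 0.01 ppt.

8.77 ppt

Weighted by volume,
salt = 11,600×0.5 + 119,000×32.8 + 319,000×0.1 = 5,800 + 3,903,200 + 31,900 = 3,940,900
volume = 11,600 + 119,000 + 319,000 = 449,600 m³
S = 3,940,900 / 449,600 = 8.7653 ppt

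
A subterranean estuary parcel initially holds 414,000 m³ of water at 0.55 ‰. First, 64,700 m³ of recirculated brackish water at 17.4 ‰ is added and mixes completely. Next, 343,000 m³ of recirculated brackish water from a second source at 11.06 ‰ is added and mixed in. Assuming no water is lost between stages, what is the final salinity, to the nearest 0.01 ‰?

Salt balance:
Initial salt = 414,000×0.55 = 227,700
After stage 1: salt = 227,700 + 64,700×17.4 = 1,353,480; volume = 478,700 m³; S = 2.827 ‰
After stage 2: salt = 1,353,480 + 343,000×11.06 = 5,147,060; volume = 821,700 m³
S = 5,147,060 / 821,700 = 6.2639 ‰

6.26 ‰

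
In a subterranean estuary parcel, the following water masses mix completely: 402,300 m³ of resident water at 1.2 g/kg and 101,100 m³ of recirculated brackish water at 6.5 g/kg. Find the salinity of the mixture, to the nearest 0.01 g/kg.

2.26 g/kg

Total salt / total volume:
salt = 402,300×1.2 + 101,100×6.5 = 482,760 + 657,150 = 1,139,910
volume = 402,300 + 101,100 = 503,400 m³
S = 1,139,910 / 503,400 = 2.2644 g/kg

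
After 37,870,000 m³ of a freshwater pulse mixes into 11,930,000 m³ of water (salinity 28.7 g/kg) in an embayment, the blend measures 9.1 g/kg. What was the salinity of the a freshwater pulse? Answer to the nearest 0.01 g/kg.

2.93 g/kg

Salt balance: 11,930,000×28.7 + 37,870,000×S = 49,800,000×9.1
342,391,000 + 37,870,000·S = 453,180,000
S = (453,180,000 − 342,391,000) / 37,870,000 = 2.9255 g/kg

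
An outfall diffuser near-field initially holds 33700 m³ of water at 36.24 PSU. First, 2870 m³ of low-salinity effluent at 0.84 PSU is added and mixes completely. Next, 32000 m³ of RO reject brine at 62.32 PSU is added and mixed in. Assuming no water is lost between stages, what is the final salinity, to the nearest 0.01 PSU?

Salt balance:
Initial salt = 33,700×36.24 = 1,221,288
After stage 1: salt = 1,221,288 + 2,870×0.84 = 1,223,698.8; volume = 36,570 m³; S = 33.462 PSU
After stage 2: salt = 1,223,698.8 + 32,000×62.32 = 3,217,938.8; volume = 68,570 m³
S = 3,217,938.8 / 68,570 = 46.9293 PSU

46.93 PSU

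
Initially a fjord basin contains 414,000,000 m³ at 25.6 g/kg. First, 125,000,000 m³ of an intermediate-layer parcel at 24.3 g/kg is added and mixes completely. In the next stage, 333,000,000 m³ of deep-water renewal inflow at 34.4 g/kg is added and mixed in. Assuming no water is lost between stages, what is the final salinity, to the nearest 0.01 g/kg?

28.77 g/kg

Total salt / total volume:
Initial salt = 414,000,000×25.6 = 10,598,400,000
After stage 1: salt = 10,598,400,000 + 125,000,000×24.3 = 13,635,900,000; volume = 539,000,000 m³; S = 25.299 g/kg
After stage 2: salt = 13,635,900,000 + 333,000,000×34.4 = 25,091,100,000; volume = 872,000,000 m³
S = 25,091,100,000 / 872,000,000 = 28.7742 g/kg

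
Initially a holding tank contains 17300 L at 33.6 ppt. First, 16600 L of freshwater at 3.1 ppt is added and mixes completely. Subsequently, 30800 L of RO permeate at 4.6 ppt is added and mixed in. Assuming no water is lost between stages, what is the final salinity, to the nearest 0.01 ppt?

Mass of salt is conserved:
Initial salt = 17,300×33.6 = 581,280
After stage 1: salt = 581,280 + 16,600×3.1 = 632,740; volume = 33,900 L; S = 18.665 ppt
After stage 2: salt = 632,740 + 30,800×4.6 = 774,420; volume = 64,700 L
S = 774,420 / 64,700 = 11.9694 ppt

11.97 ppt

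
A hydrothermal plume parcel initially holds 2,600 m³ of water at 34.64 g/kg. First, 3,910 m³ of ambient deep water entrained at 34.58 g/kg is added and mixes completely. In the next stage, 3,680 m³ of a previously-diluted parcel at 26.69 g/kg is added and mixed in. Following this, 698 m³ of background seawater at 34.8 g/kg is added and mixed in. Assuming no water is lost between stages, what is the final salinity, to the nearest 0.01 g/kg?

Conserving salt mass:
Initial salt = 2,600×34.64 = 90,064
After stage 1: salt = 90,064 + 3,910×34.58 = 225,271.8; volume = 6,510 m³; S = 34.604 g/kg
After stage 2: salt = 225,271.8 + 3,680×26.69 = 323,491; volume = 10,190 m³; S = 31.746 g/kg
After stage 3: salt = 323,491 + 698×34.8 = 347,781.4; volume = 10,888 m³
S = 347,781.4 / 10,888 = 31.9417 g/kg

31.94 g/kg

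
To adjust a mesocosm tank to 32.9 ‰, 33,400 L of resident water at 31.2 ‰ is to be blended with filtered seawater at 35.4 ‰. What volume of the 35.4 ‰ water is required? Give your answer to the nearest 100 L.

Salt balance: 33,400×31.2 + V×35.4 = (33,400+V)×32.9
1,042,080 + 35.4V = 1,098,860 + 32.9V
56,780 = 2.5V
V = 22,712 L

22700 L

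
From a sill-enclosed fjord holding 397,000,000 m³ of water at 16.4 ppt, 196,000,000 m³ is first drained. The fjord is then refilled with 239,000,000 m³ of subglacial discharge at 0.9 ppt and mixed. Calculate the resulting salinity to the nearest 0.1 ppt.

Remaining after removal: 201,000,000 m³ at 16.4 ppt (salt = 3,296,400,000)
After addition: salt = 3,296,400,000 + 239,000,000×0.9 = 3,511,500,000; volume = 440,000,000 m³
S = 3,511,500,000 / 440,000,000 = 7.9807 ppt

8.0 ppt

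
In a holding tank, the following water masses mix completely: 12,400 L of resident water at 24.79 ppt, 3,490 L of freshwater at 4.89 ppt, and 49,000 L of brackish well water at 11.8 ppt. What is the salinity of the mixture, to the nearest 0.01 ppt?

13.91 ppt

By conservation of dissolved salt,
salt = 12,400×24.79 + 3,490×4.89 + 49,000×11.8 = 307,396 + 17,066.1 + 578,200 = 902,662.1
volume = 12,400 + 3,490 + 49,000 = 64,890 L
S = 902,662.1 / 64,890 = 13.9107 ppt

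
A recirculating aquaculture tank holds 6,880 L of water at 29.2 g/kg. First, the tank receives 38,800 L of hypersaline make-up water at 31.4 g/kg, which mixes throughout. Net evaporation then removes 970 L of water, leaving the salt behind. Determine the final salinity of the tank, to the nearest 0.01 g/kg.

31.74 g/kg

After mixing: salt = 6,880×29.2 + 38,800×31.4 = 1,419,216; volume = 45,680 L
After evaporation: salt unchanged = 1,419,216; volume = 45,680 − 970 = 44,710 L
S = 1,419,216 / 44,710 = 31.7427 g/kg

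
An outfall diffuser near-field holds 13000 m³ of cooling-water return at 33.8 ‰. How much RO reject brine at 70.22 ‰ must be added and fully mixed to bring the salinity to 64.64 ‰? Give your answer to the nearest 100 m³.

71800 m³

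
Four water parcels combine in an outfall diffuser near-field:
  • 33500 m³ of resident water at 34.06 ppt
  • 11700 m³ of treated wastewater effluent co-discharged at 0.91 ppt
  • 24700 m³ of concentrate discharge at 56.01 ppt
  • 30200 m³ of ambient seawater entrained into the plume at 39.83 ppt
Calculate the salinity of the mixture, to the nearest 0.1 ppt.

37.3 ppt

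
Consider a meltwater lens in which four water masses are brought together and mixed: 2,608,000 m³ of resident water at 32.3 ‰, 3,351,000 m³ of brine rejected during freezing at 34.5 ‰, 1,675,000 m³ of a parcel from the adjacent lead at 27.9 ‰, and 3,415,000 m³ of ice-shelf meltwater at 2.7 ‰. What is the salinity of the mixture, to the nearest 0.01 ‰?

23.15 ‰

Salt balance:
salt = 2,608,000×32.3 + 3,351,000×34.5 + 1,675,000×27.9 + 3,415,000×2.7 = 84,238,400 + 115,609,500 + 46,732,500 + 9,220,500 = 255,800,900
volume = 2,608,000 + 3,351,000 + 1,675,000 + 3,415,000 = 11,049,000 m³
S = 255,800,900 / 11,049,000 = 23.1515 ‰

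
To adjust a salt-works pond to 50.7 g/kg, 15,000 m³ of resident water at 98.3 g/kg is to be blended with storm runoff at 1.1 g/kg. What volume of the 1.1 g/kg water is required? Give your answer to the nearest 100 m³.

14400 m³

Salt balance: 15,000×98.3 + V×1.1 = (15,000+V)×50.7
1,474,500 + 1.1V = 760,500 + 50.7V
714,000 = 49.6V
V = 14,395.16 m³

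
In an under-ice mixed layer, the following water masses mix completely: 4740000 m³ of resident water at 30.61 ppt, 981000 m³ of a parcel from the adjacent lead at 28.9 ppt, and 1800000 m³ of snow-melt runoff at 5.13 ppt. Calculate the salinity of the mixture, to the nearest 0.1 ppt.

24.3 ppt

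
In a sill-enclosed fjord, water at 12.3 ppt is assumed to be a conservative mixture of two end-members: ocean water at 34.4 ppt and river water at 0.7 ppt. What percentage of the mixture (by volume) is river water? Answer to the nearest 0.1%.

65.6%

Let f be the freshwater fraction. Salt balance per unit volume:
f×0.7 + (1−f)×34.4 = 12.3
f = (34.4 − 12.3) / (34.4 − 0.7) = 22.1/33.7 = 0.6558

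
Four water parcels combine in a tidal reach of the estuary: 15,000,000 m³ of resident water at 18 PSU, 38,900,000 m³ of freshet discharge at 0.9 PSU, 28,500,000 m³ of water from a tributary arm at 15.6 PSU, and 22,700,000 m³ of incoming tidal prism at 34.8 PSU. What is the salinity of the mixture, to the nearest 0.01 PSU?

14.65 PSU

Mass of salt is conserved:
salt = 15,000,000×18 + 38,900,000×0.9 + 28,500,000×15.6 + 22,700,000×34.8 = 270,000,000 + 35,010,000 + 444,600,000 + 789,960,000 = 1,539,570,000
volume = 15,000,000 + 38,900,000 + 28,500,000 + 22,700,000 = 105,100,000 m³
S = 1,539,570,000 / 105,100,000 = 14.6486 PSU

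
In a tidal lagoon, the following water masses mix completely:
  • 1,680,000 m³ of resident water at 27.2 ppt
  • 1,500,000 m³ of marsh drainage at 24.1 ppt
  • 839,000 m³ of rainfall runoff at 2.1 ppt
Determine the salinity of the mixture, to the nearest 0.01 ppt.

20.80 ppt

Weighted by volume,
salt = 1,680,000×27.2 + 1,500,000×24.1 + 839,000×2.1 = 45,696,000 + 36,150,000 + 1,761,900 = 83,607,900
volume = 1,680,000 + 1,500,000 + 839,000 = 4,019,000 m³
S = 83,607,900 / 4,019,000 = 20.8032 ppt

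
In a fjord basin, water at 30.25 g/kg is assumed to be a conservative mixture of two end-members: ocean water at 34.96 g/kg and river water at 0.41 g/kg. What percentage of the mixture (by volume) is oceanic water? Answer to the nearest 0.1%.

Let g be the oceanic fraction. Salt balance per unit volume:
g×34.96 + (1−g)×0.41 = 30.25
g = (30.25 − 0.41) / (34.96 − 0.41) = 29.84/34.55 = 0.8637

86.4%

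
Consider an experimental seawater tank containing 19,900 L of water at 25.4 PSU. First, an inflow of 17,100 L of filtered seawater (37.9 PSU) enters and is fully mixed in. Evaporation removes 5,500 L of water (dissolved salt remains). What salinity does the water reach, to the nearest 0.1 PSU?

36.6 PSU

After mixing: salt = 19,900×25.4 + 17,100×37.9 = 1,153,550; volume = 37,000 L
After evaporation: salt unchanged = 1,153,550; volume = 37,000 − 5,500 = 31,500 L
S = 1,153,550 / 31,500 = 36.6206 PSU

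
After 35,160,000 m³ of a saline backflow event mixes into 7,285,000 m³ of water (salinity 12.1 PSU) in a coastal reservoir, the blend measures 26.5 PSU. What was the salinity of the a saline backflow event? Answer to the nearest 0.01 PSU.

Salt balance: 7,285,000×12.1 + 35,160,000×S = 42,445,000×26.5
88,148,500 + 35,160,000·S = 1,124,792,500
S = (1,124,792,500 − 88,148,500) / 35,160,000 = 29.4836 PSU

29.48 PSU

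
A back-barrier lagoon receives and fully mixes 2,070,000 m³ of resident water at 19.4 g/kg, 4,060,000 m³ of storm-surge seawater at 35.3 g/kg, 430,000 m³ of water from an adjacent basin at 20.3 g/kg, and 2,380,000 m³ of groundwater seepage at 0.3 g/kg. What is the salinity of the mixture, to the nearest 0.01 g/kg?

21.58 g/kg

Mass of salt is conserved:
salt = 2,070,000×19.4 + 4,060,000×35.3 + 430,000×20.3 + 2,380,000×0.3 = 40,158,000 + 143,318,000 + 8,729,000 + 714,000 = 192,919,000
volume = 2,070,000 + 4,060,000 + 430,000 + 2,380,000 = 8,940,000 m³
S = 192,919,000 / 8,940,000 = 21.5793 g/kg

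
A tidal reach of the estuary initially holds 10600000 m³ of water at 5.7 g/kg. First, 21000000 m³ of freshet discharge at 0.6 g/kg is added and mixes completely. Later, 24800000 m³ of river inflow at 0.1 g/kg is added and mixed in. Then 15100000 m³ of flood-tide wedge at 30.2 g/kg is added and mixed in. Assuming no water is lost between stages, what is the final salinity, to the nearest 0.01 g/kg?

7.43 g/kg

Mass of salt is conserved:
Initial salt = 10,600,000×5.7 = 60,420,000
After stage 1: salt = 60,420,000 + 21,000,000×0.6 = 73,020,000; volume = 31,600,000 m³; S = 2.311 g/kg
After stage 2: salt = 73,020,000 + 24,800,000×0.1 = 75,500,000; volume = 56,400,000 m³; S = 1.339 g/kg
After stage 3: salt = 75,500,000 + 15,100,000×30.2 = 531,520,000; volume = 71,500,000 m³
S = 531,520,000 / 71,500,000 = 7.4338 g/kg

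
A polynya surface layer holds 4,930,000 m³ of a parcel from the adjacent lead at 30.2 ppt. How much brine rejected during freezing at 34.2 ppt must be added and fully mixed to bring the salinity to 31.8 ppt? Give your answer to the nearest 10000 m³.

3290000 m³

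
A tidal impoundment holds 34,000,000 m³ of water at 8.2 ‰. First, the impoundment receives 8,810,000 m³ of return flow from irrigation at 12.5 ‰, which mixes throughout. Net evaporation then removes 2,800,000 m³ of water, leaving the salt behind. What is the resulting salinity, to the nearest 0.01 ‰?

9.72 ‰

After mixing: salt = 34,000,000×8.2 + 8,810,000×12.5 = 388,925,000; volume = 42,810,000 m³
After evaporation: salt unchanged = 388,925,000; volume = 42,810,000 − 2,800,000 = 40,010,000 m³
S = 388,925,000 / 40,010,000 = 9.7207 ‰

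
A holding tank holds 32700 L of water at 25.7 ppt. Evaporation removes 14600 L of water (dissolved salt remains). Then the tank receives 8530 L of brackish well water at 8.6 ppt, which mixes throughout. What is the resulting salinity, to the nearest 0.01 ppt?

34.31 ppt

After evaporation: salt = 32,700×25.7 = 840,390; volume = 32,700 − 14,600 = 18,100 L
After mixing: salt = 840,390 + 8,530×8.6 = 913,748; volume = 18,100 + 8,530 = 26,630 L
S = 913,748 / 26,630 = 34.3127 ppt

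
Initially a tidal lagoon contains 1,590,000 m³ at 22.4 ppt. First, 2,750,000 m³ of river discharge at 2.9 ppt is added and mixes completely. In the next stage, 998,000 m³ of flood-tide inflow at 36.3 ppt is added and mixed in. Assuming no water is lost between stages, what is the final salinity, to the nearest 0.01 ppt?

14.95 ppt

Total salt / total volume:
Initial salt = 1,590,000×22.4 = 35,616,000
After stage 1: salt = 35,616,000 + 2,750,000×2.9 = 43,591,000; volume = 4,340,000 m³; S = 10.044 ppt
After stage 2: salt = 43,591,000 + 998,000×36.3 = 79,818,400; volume = 5,338,000 m³
S = 79,818,400 / 5,338,000 = 14.9529 ppt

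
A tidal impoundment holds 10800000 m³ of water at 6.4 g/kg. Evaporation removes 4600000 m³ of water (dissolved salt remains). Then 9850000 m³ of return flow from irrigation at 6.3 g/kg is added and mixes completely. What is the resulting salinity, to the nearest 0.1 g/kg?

8.2 g/kg

After evaporation: salt = 10,800,000×6.4 = 69,120,000; volume = 10,800,000 − 4,600,000 = 6,200,000 m³
After mixing: salt = 69,120,000 + 9,850,000×6.3 = 131,175,000; volume = 6,200,000 + 9,850,000 = 16,050,000 m³
S = 131,175,000 / 16,050,000 = 8.1729 g/kg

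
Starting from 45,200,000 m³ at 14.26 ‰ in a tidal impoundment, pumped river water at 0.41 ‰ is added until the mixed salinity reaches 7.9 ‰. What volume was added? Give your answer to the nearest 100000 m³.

Salt balance: 45,200,000×14.26 + V×0.41 = (45,200,000+V)×7.9
644,552,000 + 0.41V = 357,080,000 + 7.9V
287,472,000 = 7.49V
V = 38,380,774.37 m³

38400000 m³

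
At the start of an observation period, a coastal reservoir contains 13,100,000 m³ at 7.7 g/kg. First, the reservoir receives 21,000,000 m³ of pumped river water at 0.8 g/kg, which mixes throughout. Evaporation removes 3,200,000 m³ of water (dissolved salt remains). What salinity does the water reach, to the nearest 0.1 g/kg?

3.8 g/kg

After mixing: salt = 13,100,000×7.7 + 21,000,000×0.8 = 117,670,000; volume = 34,100,000 m³
After evaporation: salt unchanged = 117,670,000; volume = 34,100,000 − 3,200,000 = 30,900,000 m³
S = 117,670,000 / 30,900,000 = 3.8081 g/kg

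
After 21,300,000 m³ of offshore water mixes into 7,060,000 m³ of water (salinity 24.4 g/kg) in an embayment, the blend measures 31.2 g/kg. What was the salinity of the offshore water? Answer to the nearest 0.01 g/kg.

Salt balance: 7,060,000×24.4 + 21,300,000×S = 28,360,000×31.2
172,264,000 + 21,300,000·S = 884,832,000
S = (884,832,000 − 172,264,000) / 21,300,000 = 33.4539 g/kg

33.45 g/kg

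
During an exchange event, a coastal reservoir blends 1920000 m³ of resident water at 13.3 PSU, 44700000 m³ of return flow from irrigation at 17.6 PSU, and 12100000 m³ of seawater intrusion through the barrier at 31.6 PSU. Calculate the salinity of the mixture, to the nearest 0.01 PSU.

Salt balance:
salt = 1,920,000×13.3 + 44,700,000×17.6 + 12,100,000×31.6 = 25,536,000 + 786,720,000 + 382,360,000 = 1,194,616,000
volume = 1,920,000 + 44,700,000 + 12,100,000 = 58,720,000 m³
S = 1,194,616,000 / 58,720,000 = 20.3443 PSU

20.34 PSU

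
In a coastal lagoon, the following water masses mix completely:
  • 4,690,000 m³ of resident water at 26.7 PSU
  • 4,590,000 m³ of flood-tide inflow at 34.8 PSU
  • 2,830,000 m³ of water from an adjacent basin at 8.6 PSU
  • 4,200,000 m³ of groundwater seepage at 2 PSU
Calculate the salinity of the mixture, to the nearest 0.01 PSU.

Weighted by volume,
salt = 4,690,000×26.7 + 4,590,000×34.8 + 2,830,000×8.6 + 4,200,000×2 = 125,223,000 + 159,732,000 + 24,338,000 + 8,400,000 = 317,693,000
volume = 4,690,000 + 4,590,000 + 2,830,000 + 4,200,000 = 16,310,000 m³
S = 317,693,000 / 16,310,000 = 19.4784 PSU

19.48 PSU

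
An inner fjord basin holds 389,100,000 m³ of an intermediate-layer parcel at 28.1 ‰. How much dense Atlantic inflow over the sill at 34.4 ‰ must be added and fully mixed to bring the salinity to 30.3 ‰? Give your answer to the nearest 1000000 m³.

Salt balance: 389,100,000×28.1 + V×34.4 = (389,100,000+V)×30.3
10,933,710,000 + 34.4V = 11,789,730,000 + 30.3V
856,020,000 = 4.1V
V = 208,785,365.85 m³

209000000 m³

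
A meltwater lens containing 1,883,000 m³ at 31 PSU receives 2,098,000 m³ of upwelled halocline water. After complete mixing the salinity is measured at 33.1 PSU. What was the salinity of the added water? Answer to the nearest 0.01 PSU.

Salt balance: 1,883,000×31 + 2,098,000×S = 3,981,000×33.1
58,373,000 + 2,098,000·S = 131,771,100
S = (131,771,100 − 58,373,000) / 2,098,000 = 34.9848 PSU

34.98 PSU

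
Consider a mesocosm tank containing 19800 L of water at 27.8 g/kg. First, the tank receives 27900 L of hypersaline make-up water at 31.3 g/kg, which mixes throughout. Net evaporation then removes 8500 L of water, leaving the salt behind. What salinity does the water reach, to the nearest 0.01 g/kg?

After mixing: salt = 19,800×27.8 + 27,900×31.3 = 1,423,710; volume = 47,700 L
After evaporation: salt unchanged = 1,423,710; volume = 47,700 − 8,500 = 39,200 L
S = 1,423,710 / 39,200 = 36.3191 g/kg

36.32 g/kg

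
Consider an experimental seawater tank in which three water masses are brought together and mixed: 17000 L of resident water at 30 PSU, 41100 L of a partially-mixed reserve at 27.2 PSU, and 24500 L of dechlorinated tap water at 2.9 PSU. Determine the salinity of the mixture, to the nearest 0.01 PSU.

20.57 PSU

Mass of salt is conserved:
salt = 17,000×30 + 41,100×27.2 + 24,500×2.9 = 510,000 + 1,117,920 + 71,050 = 1,698,970
volume = 17,000 + 41,100 + 24,500 = 82,600 L
S = 1,698,970 / 82,600 = 20.5686 PSU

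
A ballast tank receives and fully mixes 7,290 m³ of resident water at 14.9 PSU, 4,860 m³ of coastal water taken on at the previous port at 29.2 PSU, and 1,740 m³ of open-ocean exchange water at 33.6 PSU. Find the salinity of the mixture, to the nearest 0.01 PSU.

By conservation of dissolved salt,
salt = 7,290×14.9 + 4,860×29.2 + 1,740×33.6 = 108,621 + 141,912 + 58,464 = 308,997
volume = 7,290 + 4,860 + 1,740 = 13,890 m³
S = 308,997 / 13,890 = 22.246 PSU

22.25 PSU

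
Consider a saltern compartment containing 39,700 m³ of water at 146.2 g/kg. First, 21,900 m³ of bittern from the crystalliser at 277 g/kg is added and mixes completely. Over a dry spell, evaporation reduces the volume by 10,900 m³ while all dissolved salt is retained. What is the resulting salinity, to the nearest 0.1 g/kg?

After mixing: salt = 39,700×146.2 + 21,900×277 = 11,870,440; volume = 61,600 m³
After evaporation: salt unchanged = 11,870,440; volume = 61,600 − 10,900 = 50,700 m³
S = 11,870,440 / 50,700 = 234.131 g/kg

234.1 g/kg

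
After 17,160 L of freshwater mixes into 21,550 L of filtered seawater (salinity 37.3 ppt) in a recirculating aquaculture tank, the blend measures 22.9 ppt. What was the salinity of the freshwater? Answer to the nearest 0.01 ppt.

Salt balance: 21,550×37.3 + 17,160×S = 38,710×22.9
803,815 + 17,160·S = 886,459
S = (886,459 − 803,815) / 17,160 = 4.8161 ppt

4.82 ppt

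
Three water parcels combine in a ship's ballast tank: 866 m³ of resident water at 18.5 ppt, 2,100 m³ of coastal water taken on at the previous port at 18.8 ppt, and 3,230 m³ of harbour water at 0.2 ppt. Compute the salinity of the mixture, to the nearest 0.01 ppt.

9.06 ppt

Mass of salt is conserved:
salt = 866×18.5 + 2,100×18.8 + 3,230×0.2 = 16,021 + 39,480 + 646 = 56,147
volume = 866 + 2,100 + 3,230 = 6,196 m³
S = 56,147 / 6,196 = 9.0618 ppt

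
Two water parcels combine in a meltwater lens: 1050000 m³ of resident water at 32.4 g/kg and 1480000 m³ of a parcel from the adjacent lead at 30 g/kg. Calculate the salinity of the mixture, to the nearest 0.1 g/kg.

Total salt / total volume:
salt = 1,050,000×32.4 + 1,480,000×30 = 34,020,000 + 44,400,000 = 78,420,000
volume = 1,050,000 + 1,480,000 = 2,530,000 m³
S = 78,420,000 / 2,530,000 = 30.996 g/kg

31.0 g/kg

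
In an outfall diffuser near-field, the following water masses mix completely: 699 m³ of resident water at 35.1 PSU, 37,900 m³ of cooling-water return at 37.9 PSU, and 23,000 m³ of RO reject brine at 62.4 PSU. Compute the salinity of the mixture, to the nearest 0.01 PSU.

Mass of salt is conserved:
salt = 699×35.1 + 37,900×37.9 + 23,000×62.4 = 24,534.9 + 1,436,410 + 1,435,200 = 2,896,144.9
volume = 699 + 37,900 + 23,000 = 61,599 m³
S = 2,896,144.9 / 61,599 = 47.0161 PSU

47.02 PSU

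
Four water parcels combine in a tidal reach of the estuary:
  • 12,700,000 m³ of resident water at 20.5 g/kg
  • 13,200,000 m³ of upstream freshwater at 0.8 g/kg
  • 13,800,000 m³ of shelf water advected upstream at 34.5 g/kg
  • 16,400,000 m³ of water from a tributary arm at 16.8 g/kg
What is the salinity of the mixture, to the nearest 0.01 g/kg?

By conservation of dissolved salt,
salt = 12,700,000×20.5 + 13,200,000×0.8 + 13,800,000×34.5 + 16,400,000×16.8 = 260,350,000 + 10,560,000 + 476,100,000 + 275,520,000 = 1,022,530,000
volume = 12,700,000 + 13,200,000 + 13,800,000 + 16,400,000 = 56,100,000 m³
S = 1,022,530,000 / 56,100,000 = 18.2269 g/kg

18.23 g/kg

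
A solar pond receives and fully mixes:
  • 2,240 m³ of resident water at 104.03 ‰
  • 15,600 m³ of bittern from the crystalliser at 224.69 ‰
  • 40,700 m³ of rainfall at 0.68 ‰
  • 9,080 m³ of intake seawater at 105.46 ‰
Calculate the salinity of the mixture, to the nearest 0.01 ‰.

69.85 ‰

Salt balance:
salt = 2,240×104.03 + 15,600×224.69 + 40,700×0.68 + 9,080×105.46 = 233,027.2 + 3,505,164 + 27,676 + 957,576.8 = 4,723,444
volume = 2,240 + 15,600 + 40,700 + 9,080 = 67,620 m³
S = 4,723,444 / 67,620 = 69.8528 ‰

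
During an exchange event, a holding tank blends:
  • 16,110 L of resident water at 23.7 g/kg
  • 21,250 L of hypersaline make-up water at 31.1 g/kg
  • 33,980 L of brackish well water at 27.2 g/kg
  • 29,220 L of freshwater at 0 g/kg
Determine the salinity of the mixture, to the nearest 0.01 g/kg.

19.56 g/kg

By conservation of dissolved salt,
salt = 16,110×23.7 + 21,250×31.1 + 33,980×27.2 + 29,220×0 = 381,807 + 660,875 + 924,256 + 0 = 1,966,938
volume = 16,110 + 21,250 + 33,980 + 29,220 = 100,560 L
S = 1,966,938 / 100,560 = 19.5598 g/kg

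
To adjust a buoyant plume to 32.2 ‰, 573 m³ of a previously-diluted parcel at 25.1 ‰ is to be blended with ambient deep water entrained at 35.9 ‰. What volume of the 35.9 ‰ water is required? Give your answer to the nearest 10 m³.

Salt balance: 573×25.1 + V×35.9 = (573+V)×32.2
14,382.3 + 35.9V = 18,450.6 + 32.2V
4,068.3 = 3.7V
V = 1,099.54 m³

1100 m³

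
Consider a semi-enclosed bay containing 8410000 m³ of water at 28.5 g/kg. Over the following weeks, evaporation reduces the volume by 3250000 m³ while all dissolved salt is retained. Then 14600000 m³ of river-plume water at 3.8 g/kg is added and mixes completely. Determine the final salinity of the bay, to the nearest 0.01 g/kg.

14.94 g/kg

After evaporation: salt = 8,410,000×28.5 = 239,685,000; volume = 8,410,000 − 3,250,000 = 5,160,000 m³
After mixing: salt = 239,685,000 + 14,600,000×3.8 = 295,165,000; volume = 5,160,000 + 14,600,000 = 19,760,000 m³
S = 295,165,000 / 19,760,000 = 14.9375 g/kg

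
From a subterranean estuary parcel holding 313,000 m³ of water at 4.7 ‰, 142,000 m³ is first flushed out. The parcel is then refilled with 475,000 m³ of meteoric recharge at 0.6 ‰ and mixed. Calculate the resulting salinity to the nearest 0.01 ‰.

1.69 ‰

Remaining after removal: 171,000 m³ at 4.7 ‰ (salt = 803,700)
After addition: salt = 803,700 + 475,000×0.6 = 1,088,700; volume = 646,000 m³
S = 1,088,700 / 646,000 = 1.6853 ‰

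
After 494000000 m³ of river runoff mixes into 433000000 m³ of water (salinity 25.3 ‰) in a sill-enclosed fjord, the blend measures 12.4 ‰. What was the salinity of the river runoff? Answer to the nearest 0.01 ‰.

Salt balance: 433,000,000×25.3 + 494,000,000×S = 927,000,000×12.4
10,954,900,000 + 494,000,000·S = 11,494,800,000
S = (11,494,800,000 − 10,954,900,000) / 494,000,000 = 1.0929 ‰

1.09 ‰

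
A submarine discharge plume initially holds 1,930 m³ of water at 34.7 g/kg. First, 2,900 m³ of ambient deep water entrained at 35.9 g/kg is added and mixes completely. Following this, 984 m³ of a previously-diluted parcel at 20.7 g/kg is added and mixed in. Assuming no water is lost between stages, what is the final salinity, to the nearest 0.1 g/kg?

32.9 g/kg

Salt balance:
Initial salt = 1,930×34.7 = 66,971
After stage 1: salt = 66,971 + 2,900×35.9 = 171,081; volume = 4,830 m³; S = 35.42 g/kg
After stage 2: salt = 171,081 + 984×20.7 = 191,449.8; volume = 5,814 m³
S = 191,449.8 / 5,814 = 32.9291 g/kg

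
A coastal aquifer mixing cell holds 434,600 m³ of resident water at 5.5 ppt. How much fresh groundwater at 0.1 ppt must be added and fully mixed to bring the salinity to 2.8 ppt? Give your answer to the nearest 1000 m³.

Salt balance: 434,600×5.5 + V×0.1 = (434,600+V)×2.8
2,390,300 + 0.1V = 1,216,880 + 2.8V
1,173,420 = 2.7V
V = 434,600 m³

435000 m³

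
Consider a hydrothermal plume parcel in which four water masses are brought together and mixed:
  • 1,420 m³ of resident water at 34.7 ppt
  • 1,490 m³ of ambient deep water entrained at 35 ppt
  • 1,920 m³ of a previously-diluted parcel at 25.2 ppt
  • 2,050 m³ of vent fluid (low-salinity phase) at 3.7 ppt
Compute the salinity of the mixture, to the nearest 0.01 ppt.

22.88 ppt

Weighted by volume,
salt = 1,420×34.7 + 1,490×35 + 1,920×25.2 + 2,050×3.7 = 49,274 + 52,150 + 48,384 + 7,585 = 157,393
volume = 1,420 + 1,490 + 1,920 + 2,050 = 6,880 m³
S = 157,393 / 6,880 = 22.8769 ppt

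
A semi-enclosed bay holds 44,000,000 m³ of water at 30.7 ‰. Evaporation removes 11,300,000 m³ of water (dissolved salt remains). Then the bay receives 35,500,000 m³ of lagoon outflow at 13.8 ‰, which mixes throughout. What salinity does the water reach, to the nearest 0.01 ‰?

After evaporation: salt = 44,000,000×30.7 = 1,350,800,000; volume = 44,000,000 − 11,300,000 = 32,700,000 m³
After mixing: salt = 1,350,800,000 + 35,500,000×13.8 = 1,840,700,000; volume = 32,700,000 + 35,500,000 = 68,200,000 m³
S = 1,840,700,000 / 68,200,000 = 26.9897 ‰

26.99 ‰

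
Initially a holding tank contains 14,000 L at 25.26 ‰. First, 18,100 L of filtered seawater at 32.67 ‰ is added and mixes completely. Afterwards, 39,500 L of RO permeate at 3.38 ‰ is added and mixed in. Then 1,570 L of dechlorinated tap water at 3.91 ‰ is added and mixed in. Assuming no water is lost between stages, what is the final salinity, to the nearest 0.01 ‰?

By conservation of dissolved salt,
Initial salt = 14,000×25.26 = 353,640
After stage 1: salt = 353,640 + 18,100×32.67 = 944,967; volume = 32,100 L; S = 29.438 ‰
After stage 2: salt = 944,967 + 39,500×3.38 = 1,078,477; volume = 71,600 L; S = 15.063 ‰
After stage 3: salt = 1,078,477 + 1,570×3.91 = 1,084,615.7; volume = 73,170 L
S = 1,084,615.7 / 73,170 = 14.8232 ‰

14.82 ‰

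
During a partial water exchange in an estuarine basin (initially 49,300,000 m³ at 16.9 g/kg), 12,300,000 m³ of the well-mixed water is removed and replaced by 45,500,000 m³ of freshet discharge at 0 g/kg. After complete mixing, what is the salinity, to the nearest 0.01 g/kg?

Remaining after removal: 37,000,000 m³ at 16.9 g/kg (salt = 625,300,000)
After addition: salt = 625,300,000 + 45,500,000×0 = 625,300,000; volume = 82,500,000 m³
S = 625,300,000 / 82,500,000 = 7.5794 g/kg

7.58 g/kg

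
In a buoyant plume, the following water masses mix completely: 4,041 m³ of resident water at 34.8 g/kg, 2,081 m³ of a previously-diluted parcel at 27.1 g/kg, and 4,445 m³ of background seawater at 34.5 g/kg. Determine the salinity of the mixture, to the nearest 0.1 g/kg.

33.2 g/kg

Weighted by volume,
salt = 4,041×34.8 + 2,081×27.1 + 4,445×34.5 = 140,626.8 + 56,395.1 + 153,352.5 = 350,374.4
volume = 4,041 + 2,081 + 4,445 = 10,567 m³
S = 350,374.4 / 10,567 = 33.157 g/kg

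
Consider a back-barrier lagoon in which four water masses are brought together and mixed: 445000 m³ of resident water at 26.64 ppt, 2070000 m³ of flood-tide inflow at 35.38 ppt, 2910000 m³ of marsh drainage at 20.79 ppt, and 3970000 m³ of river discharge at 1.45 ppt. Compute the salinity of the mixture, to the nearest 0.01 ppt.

16.11 ppt

Conserving salt mass:
salt = 445,000×26.64 + 2,070,000×35.38 + 2,910,000×20.79 + 3,970,000×1.45 = 11,854,800 + 73,236,600 + 60,498,900 + 5,756,500 = 151,346,800
volume = 445,000 + 2,070,000 + 2,910,000 + 3,970,000 = 9,395,000 m³
S = 151,346,800 / 9,395,000 = 16.1093 ppt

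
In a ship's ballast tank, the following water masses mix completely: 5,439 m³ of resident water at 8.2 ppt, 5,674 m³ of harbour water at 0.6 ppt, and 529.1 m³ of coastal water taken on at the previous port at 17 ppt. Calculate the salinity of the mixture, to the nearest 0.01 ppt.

4.90 ppt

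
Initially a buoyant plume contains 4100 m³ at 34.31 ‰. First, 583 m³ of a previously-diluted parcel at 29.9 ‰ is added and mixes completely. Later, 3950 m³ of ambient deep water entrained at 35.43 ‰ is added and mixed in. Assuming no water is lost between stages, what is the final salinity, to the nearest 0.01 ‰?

34.52 ‰

Conserving salt mass:
Initial salt = 4,100×34.31 = 140,671
After stage 1: salt = 140,671 + 583×29.9 = 158,102.7; volume = 4,683 m³; S = 33.761 ‰
After stage 2: salt = 158,102.7 + 3,950×35.43 = 298,051.2; volume = 8,633 m³
S = 298,051.2 / 8,633 = 34.5246 ‰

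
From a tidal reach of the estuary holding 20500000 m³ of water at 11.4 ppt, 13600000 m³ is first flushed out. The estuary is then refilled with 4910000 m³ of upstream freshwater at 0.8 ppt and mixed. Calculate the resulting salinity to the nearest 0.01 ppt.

6.99 ppt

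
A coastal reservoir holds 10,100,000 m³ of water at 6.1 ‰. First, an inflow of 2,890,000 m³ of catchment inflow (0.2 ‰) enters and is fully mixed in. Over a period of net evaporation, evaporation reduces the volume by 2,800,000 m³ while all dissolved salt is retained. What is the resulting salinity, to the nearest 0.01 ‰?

6.10 ‰

After mixing: salt = 10,100,000×6.1 + 2,890,000×0.2 = 62,188,000; volume = 12,990,000 m³
After evaporation: salt unchanged = 62,188,000; volume = 12,990,000 − 2,800,000 = 10,190,000 m³
S = 62,188,000 / 10,190,000 = 6.1028 ‰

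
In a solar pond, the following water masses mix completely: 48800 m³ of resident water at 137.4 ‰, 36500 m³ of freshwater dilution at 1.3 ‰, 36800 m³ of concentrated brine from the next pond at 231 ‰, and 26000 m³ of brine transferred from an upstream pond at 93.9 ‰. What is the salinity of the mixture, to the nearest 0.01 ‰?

119.48 ‰

Mass of salt is conserved:
salt = 48,800×137.4 + 36,500×1.3 + 36,800×231 + 26,000×93.9 = 6,705,120 + 47,450 + 8,500,800 + 2,441,400 = 17,694,770
volume = 48,800 + 36,500 + 36,800 + 26,000 = 148,100 m³
S = 17,694,770 / 148,100 = 119.4785 ‰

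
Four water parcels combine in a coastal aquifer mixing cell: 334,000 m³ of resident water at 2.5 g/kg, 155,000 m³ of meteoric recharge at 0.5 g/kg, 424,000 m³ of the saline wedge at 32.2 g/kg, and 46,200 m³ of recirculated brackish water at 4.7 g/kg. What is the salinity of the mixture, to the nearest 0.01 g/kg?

15.41 g/kg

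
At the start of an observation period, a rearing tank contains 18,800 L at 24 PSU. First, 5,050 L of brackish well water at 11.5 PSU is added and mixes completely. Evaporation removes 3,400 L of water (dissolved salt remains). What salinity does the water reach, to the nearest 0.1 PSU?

After mixing: salt = 18,800×24 + 5,050×11.5 = 509,275; volume = 23,850 L
After evaporation: salt unchanged = 509,275; volume = 23,850 − 3,400 = 20,450 L
S = 509,275 / 20,450 = 24.9034 PSU

24.9 PSU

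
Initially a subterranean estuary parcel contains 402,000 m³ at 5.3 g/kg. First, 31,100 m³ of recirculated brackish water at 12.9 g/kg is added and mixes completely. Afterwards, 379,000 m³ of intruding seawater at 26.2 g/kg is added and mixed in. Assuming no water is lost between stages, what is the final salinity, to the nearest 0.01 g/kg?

Mass of salt is conserved:
Initial salt = 402,000×5.3 = 2,130,600
After stage 1: salt = 2,130,600 + 31,100×12.9 = 2,531,790; volume = 433,100 m³; S = 5.846 g/kg
After stage 2: salt = 2,531,790 + 379,000×26.2 = 12,461,590; volume = 812,100 m³
S = 12,461,590 / 812,100 = 15.3449 g/kg

15.34 g/kg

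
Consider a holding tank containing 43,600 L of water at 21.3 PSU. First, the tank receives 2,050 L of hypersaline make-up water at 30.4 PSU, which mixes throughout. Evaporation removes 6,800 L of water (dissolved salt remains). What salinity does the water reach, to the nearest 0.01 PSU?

After mixing: salt = 43,600×21.3 + 2,050×30.4 = 991,000; volume = 45,650 L
After evaporation: salt unchanged = 991,000; volume = 45,650 − 6,800 = 38,850 L
S = 991,000 / 38,850 = 25.5084 PSU

25.51 PSU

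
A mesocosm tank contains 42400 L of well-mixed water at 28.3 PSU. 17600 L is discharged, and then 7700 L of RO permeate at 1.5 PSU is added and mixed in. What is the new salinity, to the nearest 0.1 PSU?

Remaining after removal: 24,800 L at 28.3 PSU (salt = 701,840)
After addition: salt = 701,840 + 7,700×1.5 = 713,390; volume = 32,500 L
S = 713,390 / 32,500 = 21.9505 PSU

22.0 PSU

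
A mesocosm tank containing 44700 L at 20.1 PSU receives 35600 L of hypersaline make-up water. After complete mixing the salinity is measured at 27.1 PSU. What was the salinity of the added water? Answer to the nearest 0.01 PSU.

35.89 PSU

Salt balance: 44,700×20.1 + 35,600×S = 80,300×27.1
898,470 + 35,600·S = 2,176,130
S = (2,176,130 − 898,470) / 35,600 = 35.8893 PSU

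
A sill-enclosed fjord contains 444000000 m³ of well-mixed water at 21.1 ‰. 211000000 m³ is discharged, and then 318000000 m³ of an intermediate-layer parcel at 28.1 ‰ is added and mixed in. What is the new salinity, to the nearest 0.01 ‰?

Remaining after removal: 233,000,000 m³ at 21.1 ‰ (salt = 4,916,300,000)
After addition: salt = 4,916,300,000 + 318,000,000×28.1 = 13,852,100,000; volume = 551,000,000 m³
S = 13,852,100,000 / 551,000,000 = 25.1399 ‰

25.14 ‰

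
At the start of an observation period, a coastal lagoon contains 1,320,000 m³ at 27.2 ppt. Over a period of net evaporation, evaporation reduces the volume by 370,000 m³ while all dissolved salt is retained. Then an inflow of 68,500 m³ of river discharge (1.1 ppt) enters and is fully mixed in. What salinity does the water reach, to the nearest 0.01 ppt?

After evaporation: salt = 1,320,000×27.2 = 35,904,000; volume = 1,320,000 − 370,000 = 950,000 m³
After mixing: salt = 35,904,000 + 68,500×1.1 = 35,979,350; volume = 950,000 + 68,500 = 1,018,500 m³
S = 35,979,350 / 1,018,500 = 35.3258 ppt

35.33 ppt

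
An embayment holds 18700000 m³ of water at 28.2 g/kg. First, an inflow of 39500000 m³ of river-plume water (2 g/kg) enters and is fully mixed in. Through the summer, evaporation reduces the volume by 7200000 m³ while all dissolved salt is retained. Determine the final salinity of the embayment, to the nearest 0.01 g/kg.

11.89 g/kg

After mixing: salt = 18,700,000×28.2 + 39,500,000×2 = 606,340,000; volume = 58,200,000 m³
After evaporation: salt unchanged = 606,340,000; volume = 58,200,000 − 7,200,000 = 51,000,000 m³
S = 606,340,000 / 51,000,000 = 11.889 g/kg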